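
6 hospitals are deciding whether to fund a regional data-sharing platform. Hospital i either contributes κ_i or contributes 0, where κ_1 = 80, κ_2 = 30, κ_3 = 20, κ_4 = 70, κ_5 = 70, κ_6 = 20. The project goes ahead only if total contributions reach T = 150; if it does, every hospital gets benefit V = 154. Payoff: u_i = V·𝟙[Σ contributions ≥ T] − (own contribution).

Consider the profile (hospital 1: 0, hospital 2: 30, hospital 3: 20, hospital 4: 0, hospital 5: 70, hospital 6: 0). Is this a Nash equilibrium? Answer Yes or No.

No

Total = 120 < 150: not provided.
Hospital 1 (pledges 0, payoff 0): pledging 80 → total 200, payoff 74. Profitable deviation.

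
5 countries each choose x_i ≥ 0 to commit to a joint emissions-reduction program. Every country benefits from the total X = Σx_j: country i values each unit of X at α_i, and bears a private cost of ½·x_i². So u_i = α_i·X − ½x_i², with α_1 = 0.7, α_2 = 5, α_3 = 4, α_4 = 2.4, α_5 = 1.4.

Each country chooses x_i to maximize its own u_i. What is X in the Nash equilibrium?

13.5

Country i's FOC: ∂u_i/∂x_i = α_i − x_i = 0, so x_i* = α_i.
NE contributions = (0.7, 5, 4, 2.4, 1.4); X = 13.5.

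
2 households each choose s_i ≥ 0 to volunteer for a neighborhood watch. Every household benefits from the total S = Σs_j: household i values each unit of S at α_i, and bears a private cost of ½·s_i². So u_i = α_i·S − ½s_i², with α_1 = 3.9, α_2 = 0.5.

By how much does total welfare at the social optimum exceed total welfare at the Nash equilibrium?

Household i's FOC: ∂u_i/∂s_i = α_i − s_i = 0, so s_i* = α_i.
NE contributions = (3.9, 0.5); S = 4.4.
W^NE = (Σα)·S − ½Σα_i² = 4.4² − ½·15.46 = 11.63.
Planner sets s_i = Σα_j = 4.4 for every i, so S^SO = 2·4.4 = 8.8.
W^SO = (Σα)·S^SO − ½·2·(Σα)² = (2/2)·4.4² = 19.36.
Deadweight loss = W^SO − W^NE = 7.73.

7.73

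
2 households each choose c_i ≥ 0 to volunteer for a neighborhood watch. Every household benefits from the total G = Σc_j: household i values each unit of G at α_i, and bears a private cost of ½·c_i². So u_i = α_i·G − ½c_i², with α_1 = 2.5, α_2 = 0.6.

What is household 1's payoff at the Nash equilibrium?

4.625

Household i's FOC: ∂u_i/∂c_i = α_i − c_i = 0, so c_i* = α_i.
NE contributions = (2.5, 0.6); G = 3.1.
u_1 = α_1·G − ½·(c_1)² = 2.5·3.1 − ½·2.5² = 4.625.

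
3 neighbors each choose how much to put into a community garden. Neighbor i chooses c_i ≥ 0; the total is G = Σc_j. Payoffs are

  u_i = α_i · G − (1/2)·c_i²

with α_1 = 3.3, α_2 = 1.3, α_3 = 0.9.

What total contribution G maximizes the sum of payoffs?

16.5

Planner FOC: ∂(Σu_j)/∂c_i = (Σα_j) − c_i = 0, so c_i^SO = Σα_j = 5.5 for every i; G^SO = 16.5.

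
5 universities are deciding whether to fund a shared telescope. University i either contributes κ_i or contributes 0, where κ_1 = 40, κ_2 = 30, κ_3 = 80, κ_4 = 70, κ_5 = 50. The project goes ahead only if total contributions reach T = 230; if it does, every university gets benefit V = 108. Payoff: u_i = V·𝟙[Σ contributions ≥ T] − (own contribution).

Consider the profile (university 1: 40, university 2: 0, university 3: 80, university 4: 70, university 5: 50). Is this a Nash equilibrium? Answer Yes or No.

Yes

Total = 240 ≥ 230: provided.
University 1 (pledges 40, payoff 68): dropping to 0 → total 200, payoff 0. No gain.
University 2 (pledges 0, payoff 108): pledging 30 → total 270, payoff 78. No gain.
University 3 (pledges 80, payoff 28): dropping to 0 → total 160, payoff 0. No gain.
University 4 (pledges 70, payoff 38): dropping to 0 → total 170, payoff 0. No gain.
University 5 (pledges 50, payoff 58): dropping to 0 → total 190, payoff 0. No gain.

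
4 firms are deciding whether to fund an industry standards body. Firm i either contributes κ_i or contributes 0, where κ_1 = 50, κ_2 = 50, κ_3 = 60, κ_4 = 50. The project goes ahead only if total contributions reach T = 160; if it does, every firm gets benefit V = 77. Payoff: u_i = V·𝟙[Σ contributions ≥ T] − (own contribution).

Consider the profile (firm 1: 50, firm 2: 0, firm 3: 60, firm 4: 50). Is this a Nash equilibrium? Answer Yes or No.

Yes

Total = 160 ≥ 160: provided.
Firm 1 (pledges 50, payoff 27): dropping to 0 → total 110, payoff 0. No gain.
Firm 2 (pledges 0, payoff 77): pledging 50 → total 210, payoff 27. No gain.
Firm 3 (pledges 60, payoff 17): dropping to 0 → total 100, payoff 0. No gain.
Firm 4 (pledges 50, payoff 27): dropping to 0 → total 110, payoff 0. No gain.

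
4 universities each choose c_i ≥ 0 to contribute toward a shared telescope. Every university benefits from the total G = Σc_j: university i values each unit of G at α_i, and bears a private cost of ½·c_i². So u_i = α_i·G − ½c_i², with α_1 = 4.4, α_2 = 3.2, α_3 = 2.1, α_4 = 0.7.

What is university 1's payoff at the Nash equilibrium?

University i's FOC: ∂u_i/∂c_i = α_i − c_i = 0, so c_i* = α_i.
NE contributions = (4.4, 3.2, 2.1, 0.7); G = 10.4.
u_1 = α_1·G − ½·(c_1)² = 4.4·10.4 − ½·4.4² = 36.08.

36.08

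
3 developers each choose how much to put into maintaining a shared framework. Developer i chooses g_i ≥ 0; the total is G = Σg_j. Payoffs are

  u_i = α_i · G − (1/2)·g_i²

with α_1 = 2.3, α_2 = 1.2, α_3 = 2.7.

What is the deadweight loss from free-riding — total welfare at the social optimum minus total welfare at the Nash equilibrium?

26.23

Developer i's FOC: ∂u_i/∂g_i = α_i − g_i = 0, so g_i* = α_i.
NE contributions = (2.3, 1.2, 2.7); G = 6.2.
W^NE = (Σα)·G − ½Σα_i² = 6.2² − ½·14.02 = 31.43.
Planner sets g_i = Σα_j = 6.2 for every i, so G^SO = 3·6.2 = 18.6.
W^SO = (Σα)·G^SO − ½·3·(Σα)² = (3/2)·6.2² = 57.66.
Deadweight loss = W^SO − W^NE = 26.23.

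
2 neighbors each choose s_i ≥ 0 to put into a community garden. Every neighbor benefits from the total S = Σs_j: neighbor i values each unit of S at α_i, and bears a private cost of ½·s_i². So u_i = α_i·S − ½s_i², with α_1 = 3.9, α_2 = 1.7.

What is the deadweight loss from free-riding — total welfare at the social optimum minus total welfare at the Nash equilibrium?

9.05

Neighbor i's FOC: ∂u_i/∂s_i = α_i − s_i = 0, so s_i* = α_i.
NE contributions = (3.9, 1.7); S = 5.6.
W^NE = (Σα)·S − ½Σα_i² = 5.6² − ½·18.1 = 22.31.
Planner sets s_i = Σα_j = 5.6 for every i, so S^SO = 2·5.6 = 11.2.
W^SO = (Σα)·S^SO − ½·2·(Σα)² = (2/2)·5.6² = 31.36.
Deadweight loss = W^SO − W^NE = 9.05.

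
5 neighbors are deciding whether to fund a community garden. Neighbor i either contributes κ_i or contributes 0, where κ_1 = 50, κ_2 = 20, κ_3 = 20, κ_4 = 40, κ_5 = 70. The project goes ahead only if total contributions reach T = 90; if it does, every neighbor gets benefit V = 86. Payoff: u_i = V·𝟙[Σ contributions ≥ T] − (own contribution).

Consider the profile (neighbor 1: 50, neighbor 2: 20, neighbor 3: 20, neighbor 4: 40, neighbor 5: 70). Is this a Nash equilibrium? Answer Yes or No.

No

Total = 200 ≥ 90: provided.
Neighbor 1 (pledges 50, payoff 36): dropping to 0 → total 150, payoff 86. Profitable deviation.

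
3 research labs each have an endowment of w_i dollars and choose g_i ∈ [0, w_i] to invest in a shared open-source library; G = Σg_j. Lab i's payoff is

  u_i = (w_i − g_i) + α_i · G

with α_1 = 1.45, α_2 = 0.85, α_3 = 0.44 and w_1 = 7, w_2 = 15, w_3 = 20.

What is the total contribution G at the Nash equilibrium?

7

∂u_i/∂g_i = α_i − 1, so lab i contributes w_i if α_i > 1, else 0.
α_i > 1 for i ∈ {1}; NE contributions (7, 0, 0), G = 7.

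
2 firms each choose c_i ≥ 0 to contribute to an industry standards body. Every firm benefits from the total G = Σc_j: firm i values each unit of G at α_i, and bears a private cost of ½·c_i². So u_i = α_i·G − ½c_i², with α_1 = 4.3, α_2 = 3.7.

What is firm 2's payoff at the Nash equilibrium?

Firm i's FOC: ∂u_i/∂c_i = α_i − c_i = 0, so c_i* = α_i.
NE contributions = (4.3, 3.7); G = 8.
u_2 = α_2·G − ½·(c_2)² = 3.7·8 − ½·3.7² = 22.755.

22.755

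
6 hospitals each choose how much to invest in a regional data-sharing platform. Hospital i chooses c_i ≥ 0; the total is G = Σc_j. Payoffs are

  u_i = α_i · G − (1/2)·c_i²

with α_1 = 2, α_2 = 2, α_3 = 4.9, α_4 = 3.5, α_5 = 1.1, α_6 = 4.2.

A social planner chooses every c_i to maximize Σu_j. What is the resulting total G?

Planner FOC: ∂(Σu_j)/∂c_i = (Σα_j) − c_i = 0, so c_i^SO = Σα_j = 17.7 for every i; G^SO = 106.2.

106.2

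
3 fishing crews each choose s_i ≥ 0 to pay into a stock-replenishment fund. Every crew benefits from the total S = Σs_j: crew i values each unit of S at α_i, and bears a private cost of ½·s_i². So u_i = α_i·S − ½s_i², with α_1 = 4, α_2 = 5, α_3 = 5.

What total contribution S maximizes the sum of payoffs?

42

Planner FOC: ∂(Σu_j)/∂s_i = (Σα_j) − s_i = 0, so s_i^SO = Σα_j = 14 for every i; S^SO = 42.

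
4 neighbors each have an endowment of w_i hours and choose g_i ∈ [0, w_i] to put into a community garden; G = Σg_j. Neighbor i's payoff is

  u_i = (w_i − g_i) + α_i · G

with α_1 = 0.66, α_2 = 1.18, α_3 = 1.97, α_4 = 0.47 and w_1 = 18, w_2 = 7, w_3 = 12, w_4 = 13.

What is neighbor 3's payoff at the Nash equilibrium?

37.43

∂u_i/∂g_i = α_i − 1, so neighbor i contributes w_i if α_i > 1, else 0.
α_i > 1 for i ∈ {2, 3}; NE contributions (0, 7, 12, 0), G = 19.
u_3 = (12 − 12) + 1.97·19 = 37.43.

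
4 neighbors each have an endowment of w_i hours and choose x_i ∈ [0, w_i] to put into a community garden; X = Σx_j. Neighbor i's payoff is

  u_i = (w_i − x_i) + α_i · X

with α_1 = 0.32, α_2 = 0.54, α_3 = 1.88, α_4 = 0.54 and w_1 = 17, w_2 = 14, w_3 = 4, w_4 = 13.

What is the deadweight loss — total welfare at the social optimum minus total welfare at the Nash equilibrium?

∂u_i/∂x_i = α_i − 1, so neighbor i contributes w_i if α_i > 1, else 0.
α_i > 1 for i ∈ {3}; NE contributions (0, 0, 4, 0), X = 4.
W^NE = Σw_i − X^NE + (Σα_i)·X^NE = 48 + 2.28·4 = 57.12.
Planner: ∂(Σu_j)/∂x_i = Σα_j − 1 = 2.28 > 0, so everyone contributes w_i; X^SO = 48, W^SO = 48 + 2.28·48 = 157.44.
Deadweight loss = 100.32.

100.32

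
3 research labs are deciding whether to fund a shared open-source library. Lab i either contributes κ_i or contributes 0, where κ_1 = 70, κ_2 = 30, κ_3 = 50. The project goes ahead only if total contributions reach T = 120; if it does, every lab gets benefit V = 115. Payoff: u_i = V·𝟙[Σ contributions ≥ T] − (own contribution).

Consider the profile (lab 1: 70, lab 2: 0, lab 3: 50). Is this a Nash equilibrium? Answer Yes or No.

Total = 120 ≥ 120: provided.
Lab 1 (pledges 70, payoff 45): dropping to 0 → total 50, payoff 0. No gain.
Lab 2 (pledges 0, payoff 115): pledging 30 → total 150, payoff 85. No gain.
Lab 3 (pledges 50, payoff 65): dropping to 0 → total 70, payoff 0. No gain.

Yes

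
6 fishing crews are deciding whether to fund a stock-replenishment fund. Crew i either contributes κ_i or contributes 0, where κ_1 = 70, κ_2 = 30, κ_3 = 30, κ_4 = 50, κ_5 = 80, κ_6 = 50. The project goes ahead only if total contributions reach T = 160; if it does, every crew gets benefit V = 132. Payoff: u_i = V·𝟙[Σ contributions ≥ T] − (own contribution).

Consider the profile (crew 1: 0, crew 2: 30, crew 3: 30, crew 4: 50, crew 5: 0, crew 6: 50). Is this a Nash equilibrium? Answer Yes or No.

Yes

Total = 160 ≥ 160: provided.
Crew 1 (pledges 0, payoff 132): pledging 70 → total 230, payoff 62. No gain.
Crew 2 (pledges 30, payoff 102): dropping to 0 → total 130, payoff 0. No gain.
Crew 3 (pledges 30, payoff 102): dropping to 0 → total 130, payoff 0. No gain.
Crew 4 (pledges 50, payoff 82): dropping to 0 → total 110, payoff 0. No gain.
Crew 5 (pledges 0, payoff 132): pledging 80 → total 240, payoff 52. No gain.
Crew 6 (pledges 50, payoff 82): dropping to 0 → total 110, payoff 0. No gain.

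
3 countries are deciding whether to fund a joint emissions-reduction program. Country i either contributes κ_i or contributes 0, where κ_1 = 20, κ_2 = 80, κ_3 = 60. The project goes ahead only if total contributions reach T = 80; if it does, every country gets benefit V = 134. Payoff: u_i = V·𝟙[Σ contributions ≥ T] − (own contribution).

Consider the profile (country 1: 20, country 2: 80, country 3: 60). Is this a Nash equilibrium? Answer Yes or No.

No

Total = 160 ≥ 80: provided.
Country 1 (pledges 20, payoff 114): dropping to 0 → total 140, payoff 134. Profitable deviation.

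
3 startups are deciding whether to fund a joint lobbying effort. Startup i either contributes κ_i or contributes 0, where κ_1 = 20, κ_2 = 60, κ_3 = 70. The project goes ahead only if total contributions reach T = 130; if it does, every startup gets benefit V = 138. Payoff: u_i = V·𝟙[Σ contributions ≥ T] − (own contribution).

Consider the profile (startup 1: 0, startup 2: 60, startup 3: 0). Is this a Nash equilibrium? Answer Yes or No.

Total = 60 < 130: not provided.
Startup 1 (pledges 0, payoff 0): pledging 20 → total 80, payoff -20. No gain.
Startup 2 (pledges 60, payoff -60): dropping to 0 → total 0, payoff 0. Profitable deviation.

No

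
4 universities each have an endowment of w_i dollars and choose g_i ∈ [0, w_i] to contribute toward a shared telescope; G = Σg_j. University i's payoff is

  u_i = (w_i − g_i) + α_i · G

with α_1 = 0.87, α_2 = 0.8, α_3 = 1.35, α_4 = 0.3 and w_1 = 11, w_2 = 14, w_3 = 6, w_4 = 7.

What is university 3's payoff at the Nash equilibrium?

8.1

∂u_i/∂g_i = α_i − 1, so university i contributes w_i if α_i > 1, else 0.
α_i > 1 for i ∈ {3}; NE contributions (0, 0, 6, 0), G = 6.
u_3 = (6 − 6) + 1.35·6 = 8.1.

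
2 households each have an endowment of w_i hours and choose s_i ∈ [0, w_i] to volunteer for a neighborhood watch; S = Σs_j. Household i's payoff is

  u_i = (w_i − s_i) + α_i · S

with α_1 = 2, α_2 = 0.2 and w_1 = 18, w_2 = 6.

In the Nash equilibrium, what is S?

18

∂u_i/∂s_i = α_i − 1, so household i contributes w_i if α_i > 1, else 0.
α_i > 1 for i ∈ {1}; NE contributions (18, 0), S = 18.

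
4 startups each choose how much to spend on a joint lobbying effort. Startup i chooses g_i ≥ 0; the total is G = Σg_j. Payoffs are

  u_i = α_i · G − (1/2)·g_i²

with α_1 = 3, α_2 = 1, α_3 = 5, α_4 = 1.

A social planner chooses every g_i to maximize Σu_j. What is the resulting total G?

Planner FOC: ∂(Σu_j)/∂g_i = (Σα_j) − g_i = 0, so g_i^SO = Σα_j = 10 for every i; G^SO = 40.

40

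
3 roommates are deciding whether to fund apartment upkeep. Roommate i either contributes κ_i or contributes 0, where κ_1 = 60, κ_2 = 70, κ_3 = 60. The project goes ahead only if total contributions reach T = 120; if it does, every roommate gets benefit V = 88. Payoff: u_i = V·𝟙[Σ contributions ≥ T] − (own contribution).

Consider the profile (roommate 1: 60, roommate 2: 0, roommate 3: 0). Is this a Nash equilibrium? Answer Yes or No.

No

Total = 60 < 120: not provided.
Roommate 1 (pledges 60, payoff -60): dropping to 0 → total 0, payoff 0. Profitable deviation.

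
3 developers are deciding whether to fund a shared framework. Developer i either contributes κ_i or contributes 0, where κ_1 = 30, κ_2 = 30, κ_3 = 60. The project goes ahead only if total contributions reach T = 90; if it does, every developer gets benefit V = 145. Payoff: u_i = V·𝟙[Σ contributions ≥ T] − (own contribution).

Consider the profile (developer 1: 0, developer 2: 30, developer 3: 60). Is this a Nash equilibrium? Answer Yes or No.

Total = 90 ≥ 90: provided.
Developer 1 (pledges 0, payoff 145): pledging 30 → total 120, payoff 115. No gain.
Developer 2 (pledges 30, payoff 115): dropping to 0 → total 60, payoff 0. No gain.
Developer 3 (pledges 60, payoff 85): dropping to 0 → total 30, payoff 0. No gain.

Yes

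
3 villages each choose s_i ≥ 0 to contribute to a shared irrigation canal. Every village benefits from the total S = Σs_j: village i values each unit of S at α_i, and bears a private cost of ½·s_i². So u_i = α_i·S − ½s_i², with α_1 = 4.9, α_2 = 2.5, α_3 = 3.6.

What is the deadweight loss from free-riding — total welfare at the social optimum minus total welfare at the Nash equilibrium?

82.11

Village i's FOC: ∂u_i/∂s_i = α_i − s_i = 0, so s_i* = α_i.
NE contributions = (4.9, 2.5, 3.6); S = 11.
W^NE = (Σα)·S − ½Σα_i² = 11² − ½·43.22 = 99.39.
Planner sets s_i = Σα_j = 11 for every i, so S^SO = 3·11 = 33.
W^SO = (Σα)·S^SO − ½·3·(Σα)² = (3/2)·11² = 181.5.
Deadweight loss = W^SO − W^NE = 82.11.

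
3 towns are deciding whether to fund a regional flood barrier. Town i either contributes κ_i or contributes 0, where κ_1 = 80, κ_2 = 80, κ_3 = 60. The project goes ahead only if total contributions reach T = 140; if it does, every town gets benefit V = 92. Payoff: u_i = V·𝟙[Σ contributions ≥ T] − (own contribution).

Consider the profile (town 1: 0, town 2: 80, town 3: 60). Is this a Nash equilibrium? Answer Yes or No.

Total = 140 ≥ 140: provided.
Town 1 (pledges 0, payoff 92): pledging 80 → total 220, payoff 12. No gain.
Town 2 (pledges 80, payoff 12): dropping to 0 → total 60, payoff 0. No gain.
Town 3 (pledges 60, payoff 32): dropping to 0 → total 80, payoff 0. No gain.

Yes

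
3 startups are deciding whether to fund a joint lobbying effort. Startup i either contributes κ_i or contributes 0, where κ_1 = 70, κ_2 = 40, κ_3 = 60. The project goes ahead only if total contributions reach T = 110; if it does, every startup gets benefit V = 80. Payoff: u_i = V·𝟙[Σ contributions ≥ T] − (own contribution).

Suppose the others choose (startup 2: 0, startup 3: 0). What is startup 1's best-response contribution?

0

Others' total = 0. Even contributing 70 gives 70 < 110: no benefit either way.
Best response: 0.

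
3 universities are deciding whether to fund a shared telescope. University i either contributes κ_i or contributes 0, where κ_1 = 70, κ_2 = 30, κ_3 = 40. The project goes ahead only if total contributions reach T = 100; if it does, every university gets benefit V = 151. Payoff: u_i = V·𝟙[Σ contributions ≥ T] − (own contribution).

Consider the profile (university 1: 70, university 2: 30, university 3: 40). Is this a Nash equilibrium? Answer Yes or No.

Total = 140 ≥ 100: provided.
University 1 (pledges 70, payoff 81): dropping to 0 → total 70, payoff 0. No gain.
University 2 (pledges 30, payoff 121): dropping to 0 → total 110, payoff 151. Profitable deviation.

No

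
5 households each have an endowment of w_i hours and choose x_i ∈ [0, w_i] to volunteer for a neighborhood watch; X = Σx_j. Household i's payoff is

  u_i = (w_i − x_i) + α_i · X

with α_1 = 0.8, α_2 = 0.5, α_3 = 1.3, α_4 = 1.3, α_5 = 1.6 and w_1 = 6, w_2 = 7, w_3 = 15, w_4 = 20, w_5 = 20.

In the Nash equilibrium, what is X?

∂u_i/∂x_i = α_i − 1, so household i contributes w_i if α_i > 1, else 0.
α_i > 1 for i ∈ {3, 4, 5}; NE contributions (0, 0, 15, 20, 20), X = 55.

55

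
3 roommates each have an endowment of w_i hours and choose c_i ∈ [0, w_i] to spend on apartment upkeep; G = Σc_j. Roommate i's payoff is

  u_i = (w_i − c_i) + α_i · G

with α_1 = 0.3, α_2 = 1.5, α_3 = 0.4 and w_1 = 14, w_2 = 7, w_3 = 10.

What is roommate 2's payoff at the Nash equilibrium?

10.5

∂u_i/∂c_i = α_i − 1, so roommate i contributes w_i if α_i > 1, else 0.
α_i > 1 for i ∈ {2}; NE contributions (0, 7, 0), G = 7.
u_2 = (7 − 7) + 1.5·7 = 10.5.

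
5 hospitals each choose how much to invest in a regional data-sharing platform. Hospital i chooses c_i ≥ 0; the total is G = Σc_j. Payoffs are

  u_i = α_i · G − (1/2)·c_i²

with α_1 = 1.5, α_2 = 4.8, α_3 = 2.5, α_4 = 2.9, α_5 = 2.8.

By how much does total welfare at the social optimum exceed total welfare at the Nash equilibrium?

Hospital i's FOC: ∂u_i/∂c_i = α_i − c_i = 0, so c_i* = α_i.
NE contributions = (1.5, 4.8, 2.5, 2.9, 2.8); G = 14.5.
W^NE = (Σα)·G − ½Σα_i² = 14.5² − ½·47.79 = 186.355.
Planner sets c_i = Σα_j = 14.5 for every i, so G^SO = 5·14.5 = 72.5.
W^SO = (Σα)·G^SO − ½·5·(Σα)² = (5/2)·14.5² = 525.625.
Deadweight loss = W^SO − W^NE = 339.27.

339.27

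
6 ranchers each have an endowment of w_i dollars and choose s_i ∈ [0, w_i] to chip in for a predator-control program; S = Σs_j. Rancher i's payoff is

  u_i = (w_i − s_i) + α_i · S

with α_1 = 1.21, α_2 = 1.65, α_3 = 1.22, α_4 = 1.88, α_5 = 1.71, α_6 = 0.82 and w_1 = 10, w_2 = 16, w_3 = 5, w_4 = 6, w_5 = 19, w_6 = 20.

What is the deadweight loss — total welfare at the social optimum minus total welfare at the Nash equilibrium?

∂u_i/∂s_i = α_i − 1, so rancher i contributes w_i if α_i > 1, else 0.
α_i > 1 for i ∈ {1, 2, 3, 4, 5}; NE contributions (10, 16, 5, 6, 19, 0), S = 56.
W^NE = Σw_i − S^NE + (Σα_i)·S^NE = 76 + 7.49·56 = 495.44.
Planner: ∂(Σu_j)/∂s_i = Σα_j − 1 = 7.49 > 0, so everyone contributes w_i; S^SO = 76, W^SO = 76 + 7.49·76 = 645.24.
Deadweight loss = 149.8.

149.8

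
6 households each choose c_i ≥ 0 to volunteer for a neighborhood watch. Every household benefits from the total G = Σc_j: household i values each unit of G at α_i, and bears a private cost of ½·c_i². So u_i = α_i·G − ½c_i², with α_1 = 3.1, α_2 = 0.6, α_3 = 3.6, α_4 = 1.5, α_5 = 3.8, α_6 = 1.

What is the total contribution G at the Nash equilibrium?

13.6

Household i's FOC: ∂u_i/∂c_i = α_i − c_i = 0, so c_i* = α_i.
NE contributions = (3.1, 0.6, 3.6, 1.5, 3.8, 1); G = 13.6.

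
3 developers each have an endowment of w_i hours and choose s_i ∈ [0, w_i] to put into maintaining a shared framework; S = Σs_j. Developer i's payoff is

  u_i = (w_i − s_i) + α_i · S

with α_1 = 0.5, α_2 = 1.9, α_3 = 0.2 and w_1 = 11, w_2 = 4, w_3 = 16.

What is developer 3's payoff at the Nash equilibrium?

16.8

∂u_i/∂s_i = α_i − 1, so developer i contributes w_i if α_i > 1, else 0.
α_i > 1 for i ∈ {2}; NE contributions (0, 4, 0), S = 4.
u_3 = (16 − 0) + 0.2·4 = 16.8.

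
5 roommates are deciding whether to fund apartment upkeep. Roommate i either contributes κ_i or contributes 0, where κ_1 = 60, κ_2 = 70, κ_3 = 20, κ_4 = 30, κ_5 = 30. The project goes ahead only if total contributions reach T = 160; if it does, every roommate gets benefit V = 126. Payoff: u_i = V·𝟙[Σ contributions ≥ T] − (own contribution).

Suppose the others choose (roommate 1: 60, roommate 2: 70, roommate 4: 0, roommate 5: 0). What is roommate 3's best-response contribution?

0

Others' total = 130. Even contributing 20 gives 150 < 160: no benefit either way.
Best response: 0.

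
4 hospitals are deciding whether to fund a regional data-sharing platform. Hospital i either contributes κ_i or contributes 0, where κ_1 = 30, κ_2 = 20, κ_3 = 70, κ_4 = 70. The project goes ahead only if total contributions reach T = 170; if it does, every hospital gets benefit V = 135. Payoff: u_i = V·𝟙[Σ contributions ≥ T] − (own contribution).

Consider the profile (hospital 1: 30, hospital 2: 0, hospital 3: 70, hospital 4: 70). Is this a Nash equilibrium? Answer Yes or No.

Yes

Total = 170 ≥ 170: provided.
Hospital 1 (pledges 30, payoff 105): dropping to 0 → total 140, payoff 0. No gain.
Hospital 2 (pledges 0, payoff 135): pledging 20 → total 190, payoff 115. No gain.
Hospital 3 (pledges 70, payoff 65): dropping to 0 → total 100, payoff 0. No gain.
Hospital 4 (pledges 70, payoff 65): dropping to 0 → total 100, payoff 0. No gain.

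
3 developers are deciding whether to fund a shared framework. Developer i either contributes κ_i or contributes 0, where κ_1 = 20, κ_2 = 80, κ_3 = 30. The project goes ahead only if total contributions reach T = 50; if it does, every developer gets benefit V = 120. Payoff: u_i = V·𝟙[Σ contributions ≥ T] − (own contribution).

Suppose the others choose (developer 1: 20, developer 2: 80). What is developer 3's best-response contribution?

0

Others' total = 100 ≥ 50; contributing adds cost 30 for no extra benefit.
Best response: 0.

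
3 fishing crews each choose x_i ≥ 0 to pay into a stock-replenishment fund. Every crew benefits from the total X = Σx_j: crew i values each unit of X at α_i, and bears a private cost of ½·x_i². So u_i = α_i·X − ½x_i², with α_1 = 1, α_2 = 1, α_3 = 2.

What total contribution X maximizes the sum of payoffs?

Planner FOC: ∂(Σu_j)/∂x_i = (Σα_j) − x_i = 0, so x_i^SO = Σα_j = 4 for every i; X^SO = 12.

12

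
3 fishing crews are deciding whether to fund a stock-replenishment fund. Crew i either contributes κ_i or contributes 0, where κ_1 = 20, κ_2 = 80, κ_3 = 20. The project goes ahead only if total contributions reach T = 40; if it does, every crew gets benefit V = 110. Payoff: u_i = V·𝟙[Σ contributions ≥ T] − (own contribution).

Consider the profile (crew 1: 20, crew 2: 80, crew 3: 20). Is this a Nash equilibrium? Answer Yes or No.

No

Total = 120 ≥ 40: provided.
Crew 1 (pledges 20, payoff 90): dropping to 0 → total 100, payoff 110. Profitable deviation.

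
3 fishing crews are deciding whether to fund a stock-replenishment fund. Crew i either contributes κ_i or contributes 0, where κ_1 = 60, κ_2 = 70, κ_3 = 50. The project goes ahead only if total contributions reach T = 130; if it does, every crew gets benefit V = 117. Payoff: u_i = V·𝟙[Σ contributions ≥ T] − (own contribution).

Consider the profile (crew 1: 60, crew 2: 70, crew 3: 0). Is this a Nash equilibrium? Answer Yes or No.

Yes

Total = 130 ≥ 130: provided.
Crew 1 (pledges 60, payoff 57): dropping to 0 → total 70, payoff 0. No gain.
Crew 2 (pledges 70, payoff 47): dropping to 0 → total 60, payoff 0. No gain.
Crew 3 (pledges 0, payoff 117): pledging 50 → total 180, payoff 67. No gain.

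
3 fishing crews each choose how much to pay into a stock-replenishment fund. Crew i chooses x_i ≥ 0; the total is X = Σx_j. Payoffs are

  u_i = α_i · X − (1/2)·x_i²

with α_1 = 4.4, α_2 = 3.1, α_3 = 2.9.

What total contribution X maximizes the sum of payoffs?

31.2

Planner FOC: ∂(Σu_j)/∂x_i = (Σα_j) − x_i = 0, so x_i^SO = Σα_j = 10.4 for every i; X^SO = 31.2.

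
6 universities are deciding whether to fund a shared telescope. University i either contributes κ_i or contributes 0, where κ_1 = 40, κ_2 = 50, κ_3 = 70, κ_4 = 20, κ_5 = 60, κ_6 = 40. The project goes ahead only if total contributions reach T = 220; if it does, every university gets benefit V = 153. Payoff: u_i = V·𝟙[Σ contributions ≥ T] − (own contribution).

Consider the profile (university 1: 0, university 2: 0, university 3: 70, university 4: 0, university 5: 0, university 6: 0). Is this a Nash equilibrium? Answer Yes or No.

No

Total = 70 < 220: not provided.
University 1 (pledges 0, payoff 0): pledging 40 → total 110, payoff -40. No gain.
University 2 (pledges 0, payoff 0): pledging 50 → total 120, payoff -50. No gain.
University 3 (pledges 70, payoff -70): dropping to 0 → total 0, payoff 0. Profitable deviation.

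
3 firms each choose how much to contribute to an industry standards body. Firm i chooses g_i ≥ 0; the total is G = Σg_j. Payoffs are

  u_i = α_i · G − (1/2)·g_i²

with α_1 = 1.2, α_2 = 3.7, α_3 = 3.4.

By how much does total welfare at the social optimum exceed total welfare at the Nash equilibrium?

47.79

Firm i's FOC: ∂u_i/∂g_i = α_i − g_i = 0, so g_i* = α_i.
NE contributions = (1.2, 3.7, 3.4); G = 8.3.
W^NE = (Σα)·G − ½Σα_i² = 8.3² − ½·26.69 = 55.545.
Planner sets g_i = Σα_j = 8.3 for every i, so G^SO = 3·8.3 = 24.9.
W^SO = (Σα)·G^SO − ½·3·(Σα)² = (3/2)·8.3² = 103.335.
Deadweight loss = W^SO − W^NE = 47.79.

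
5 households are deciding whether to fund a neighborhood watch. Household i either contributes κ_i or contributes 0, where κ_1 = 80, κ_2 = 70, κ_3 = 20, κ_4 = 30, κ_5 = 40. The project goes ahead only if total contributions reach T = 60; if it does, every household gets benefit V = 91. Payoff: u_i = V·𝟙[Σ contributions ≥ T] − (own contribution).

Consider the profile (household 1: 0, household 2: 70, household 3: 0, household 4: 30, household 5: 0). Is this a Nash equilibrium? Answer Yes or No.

No

Total = 100 ≥ 60: provided.
Household 1 (pledges 0, payoff 91): pledging 80 → total 180, payoff 11. No gain.
Household 2 (pledges 70, payoff 21): dropping to 0 → total 30, payoff 0. No gain.
Household 3 (pledges 0, payoff 91): pledging 20 → total 120, payoff 71. No gain.
Household 4 (pledges 30, payoff 61): dropping to 0 → total 70, payoff 91. Profitable deviation.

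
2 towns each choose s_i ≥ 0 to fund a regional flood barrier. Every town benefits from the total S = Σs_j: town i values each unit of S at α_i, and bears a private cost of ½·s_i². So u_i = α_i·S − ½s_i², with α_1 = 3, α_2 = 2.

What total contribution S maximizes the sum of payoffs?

Planner FOC: ∂(Σu_j)/∂s_i = (Σα_j) − s_i = 0, so s_i^SO = Σα_j = 5 for every i; S^SO = 10.

10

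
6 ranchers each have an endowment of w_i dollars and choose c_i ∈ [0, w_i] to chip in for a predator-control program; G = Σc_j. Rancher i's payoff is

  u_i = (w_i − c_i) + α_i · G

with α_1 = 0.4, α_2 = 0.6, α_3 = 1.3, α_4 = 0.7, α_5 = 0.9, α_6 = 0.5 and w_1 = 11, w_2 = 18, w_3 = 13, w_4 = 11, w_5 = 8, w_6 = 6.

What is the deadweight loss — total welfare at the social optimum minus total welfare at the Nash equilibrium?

183.6

∂u_i/∂c_i = α_i − 1, so rancher i contributes w_i if α_i > 1, else 0.
α_i > 1 for i ∈ {3}; NE contributions (0, 0, 13, 0, 0, 0), G = 13.
W^NE = Σw_i − G^NE + (Σα_i)·G^NE = 67 + 3.4·13 = 111.2.
Planner: ∂(Σu_j)/∂c_i = Σα_j − 1 = 3.4 > 0, so everyone contributes w_i; G^SO = 67, W^SO = 67 + 3.4·67 = 294.8.
Deadweight loss = 183.6.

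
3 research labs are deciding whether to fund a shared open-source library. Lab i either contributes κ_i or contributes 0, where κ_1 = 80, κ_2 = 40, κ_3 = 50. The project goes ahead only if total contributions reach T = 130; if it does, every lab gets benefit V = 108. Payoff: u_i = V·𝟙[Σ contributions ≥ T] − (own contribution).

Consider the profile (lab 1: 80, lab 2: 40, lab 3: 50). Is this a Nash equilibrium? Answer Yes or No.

Total = 170 ≥ 130: provided.
Lab 1 (pledges 80, payoff 28): dropping to 0 → total 90, payoff 0. No gain.
Lab 2 (pledges 40, payoff 68): dropping to 0 → total 130, payoff 108. Profitable deviation.

No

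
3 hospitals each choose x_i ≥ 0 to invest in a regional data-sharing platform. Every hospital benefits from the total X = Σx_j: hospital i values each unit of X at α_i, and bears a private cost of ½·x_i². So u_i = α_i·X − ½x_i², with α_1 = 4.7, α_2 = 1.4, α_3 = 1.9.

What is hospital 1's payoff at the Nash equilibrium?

26.555

Hospital i's FOC: ∂u_i/∂x_i = α_i − x_i = 0, so x_i* = α_i.
NE contributions = (4.7, 1.4, 1.9); X = 8.
u_1 = α_1·X − ½·(x_1)² = 4.7·8 − ½·4.7² = 26.555.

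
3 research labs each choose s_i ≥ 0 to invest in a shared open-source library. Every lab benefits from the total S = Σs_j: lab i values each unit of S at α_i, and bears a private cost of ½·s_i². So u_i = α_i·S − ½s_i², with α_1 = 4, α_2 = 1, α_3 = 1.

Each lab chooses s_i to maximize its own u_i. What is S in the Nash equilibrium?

Lab i's FOC: ∂u_i/∂s_i = α_i − s_i = 0, so s_i* = α_i.
NE contributions = (4, 1, 1); S = 6.

6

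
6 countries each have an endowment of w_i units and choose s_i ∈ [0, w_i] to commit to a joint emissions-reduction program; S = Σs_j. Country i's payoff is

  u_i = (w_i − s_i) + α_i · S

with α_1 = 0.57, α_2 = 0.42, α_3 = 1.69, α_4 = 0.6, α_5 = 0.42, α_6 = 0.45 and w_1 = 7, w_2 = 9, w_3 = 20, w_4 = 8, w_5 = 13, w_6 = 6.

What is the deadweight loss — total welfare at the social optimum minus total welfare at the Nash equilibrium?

135.45

∂u_i/∂s_i = α_i − 1, so country i contributes w_i if α_i > 1, else 0.
α_i > 1 for i ∈ {3}; NE contributions (0, 0, 20, 0, 0, 0), S = 20.
W^NE = Σw_i − S^NE + (Σα_i)·S^NE = 63 + 3.15·20 = 126.
Planner: ∂(Σu_j)/∂s_i = Σα_j − 1 = 3.15 > 0, so everyone contributes w_i; S^SO = 63, W^SO = 63 + 3.15·63 = 261.45.
Deadweight loss = 135.45.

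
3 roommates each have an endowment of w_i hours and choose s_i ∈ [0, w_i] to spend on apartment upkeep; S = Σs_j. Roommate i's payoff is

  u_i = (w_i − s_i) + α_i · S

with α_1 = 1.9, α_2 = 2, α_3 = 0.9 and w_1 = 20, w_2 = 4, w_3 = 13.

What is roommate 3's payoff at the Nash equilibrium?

34.6

∂u_i/∂s_i = α_i − 1, so roommate i contributes w_i if α_i > 1, else 0.
α_i > 1 for i ∈ {1, 2}; NE contributions (20, 4, 0), S = 24.
u_3 = (13 − 0) + 0.9·24 = 34.6.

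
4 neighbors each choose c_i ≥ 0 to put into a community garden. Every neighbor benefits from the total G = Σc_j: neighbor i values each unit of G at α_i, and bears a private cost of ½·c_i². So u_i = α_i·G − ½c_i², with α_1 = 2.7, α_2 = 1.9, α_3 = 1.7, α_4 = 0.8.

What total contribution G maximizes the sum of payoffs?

28.4

Planner FOC: ∂(Σu_j)/∂c_i = (Σα_j) − c_i = 0, so c_i^SO = Σα_j = 7.1 for every i; G^SO = 28.4.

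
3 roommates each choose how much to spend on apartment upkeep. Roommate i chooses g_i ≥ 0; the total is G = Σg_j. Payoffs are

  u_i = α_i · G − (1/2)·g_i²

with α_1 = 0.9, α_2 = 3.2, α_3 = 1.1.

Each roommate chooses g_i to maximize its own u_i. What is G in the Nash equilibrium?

Roommate i's FOC: ∂u_i/∂g_i = α_i − g_i = 0, so g_i* = α_i.
NE contributions = (0.9, 3.2, 1.1); G = 5.2.

5.2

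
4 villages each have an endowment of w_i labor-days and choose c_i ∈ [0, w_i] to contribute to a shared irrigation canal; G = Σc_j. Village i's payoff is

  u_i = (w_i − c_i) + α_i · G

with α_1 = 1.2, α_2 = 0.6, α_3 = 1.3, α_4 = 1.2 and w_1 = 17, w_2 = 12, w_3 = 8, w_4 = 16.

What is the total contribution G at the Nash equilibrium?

41

∂u_i/∂c_i = α_i − 1, so village i contributes w_i if α_i > 1, else 0.
α_i > 1 for i ∈ {1, 3, 4}; NE contributions (17, 0, 8, 16), G = 41.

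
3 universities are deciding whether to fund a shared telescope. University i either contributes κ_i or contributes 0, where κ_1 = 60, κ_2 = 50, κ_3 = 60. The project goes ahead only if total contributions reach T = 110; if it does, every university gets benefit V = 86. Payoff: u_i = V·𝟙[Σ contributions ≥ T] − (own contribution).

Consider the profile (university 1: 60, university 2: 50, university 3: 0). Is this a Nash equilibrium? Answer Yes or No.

Total = 110 ≥ 110: provided.
University 1 (pledges 60, payoff 26): dropping to 0 → total 50, payoff 0. No gain.
University 2 (pledges 50, payoff 36): dropping to 0 → total 60, payoff 0. No gain.
University 3 (pledges 0, payoff 86): pledging 60 → total 170, payoff 26. No gain.

Yes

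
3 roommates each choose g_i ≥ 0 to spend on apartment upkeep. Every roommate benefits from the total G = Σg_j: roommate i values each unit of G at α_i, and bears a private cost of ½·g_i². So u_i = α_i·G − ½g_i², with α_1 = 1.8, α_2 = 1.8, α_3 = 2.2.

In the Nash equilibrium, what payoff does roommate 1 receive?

Roommate i's FOC: ∂u_i/∂g_i = α_i − g_i = 0, so g_i* = α_i.
NE contributions = (1.8, 1.8, 2.2); G = 5.8.
u_1 = α_1·G − ½·(g_1)² = 1.8·5.8 − ½·1.8² = 8.82.

8.82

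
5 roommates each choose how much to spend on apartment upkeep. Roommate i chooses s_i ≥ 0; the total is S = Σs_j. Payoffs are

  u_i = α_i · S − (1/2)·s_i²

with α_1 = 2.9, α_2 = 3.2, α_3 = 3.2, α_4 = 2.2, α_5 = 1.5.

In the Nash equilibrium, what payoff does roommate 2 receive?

Roommate i's FOC: ∂u_i/∂s_i = α_i − s_i = 0, so s_i* = α_i.
NE contributions = (2.9, 3.2, 3.2, 2.2, 1.5); S = 13.
u_2 = α_2·S − ½·(s_2)² = 3.2·13 − ½·3.2² = 36.48.

36.48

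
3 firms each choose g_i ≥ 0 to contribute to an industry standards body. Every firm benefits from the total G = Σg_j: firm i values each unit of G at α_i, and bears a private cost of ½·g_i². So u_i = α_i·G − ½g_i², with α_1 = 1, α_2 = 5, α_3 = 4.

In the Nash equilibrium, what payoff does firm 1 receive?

9.5

Firm i's FOC: ∂u_i/∂g_i = α_i − g_i = 0, so g_i* = α_i.
NE contributions = (1, 5, 4); G = 10.
u_1 = α_1·G − ½·(g_1)² = 1·10 − ½·1² = 9.5.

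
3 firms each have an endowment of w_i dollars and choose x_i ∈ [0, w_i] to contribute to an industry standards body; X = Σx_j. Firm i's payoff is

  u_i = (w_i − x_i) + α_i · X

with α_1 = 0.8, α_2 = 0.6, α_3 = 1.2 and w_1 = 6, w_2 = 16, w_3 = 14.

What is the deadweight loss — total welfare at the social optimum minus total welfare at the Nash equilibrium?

35.2

∂u_i/∂x_i = α_i − 1, so firm i contributes w_i if α_i > 1, else 0.
α_i > 1 for i ∈ {3}; NE contributions (0, 0, 14), X = 14.
W^NE = Σw_i − X^NE + (Σα_i)·X^NE = 36 + 1.6·14 = 58.4.
Planner: ∂(Σu_j)/∂x_i = Σα_j − 1 = 1.6 > 0, so everyone contributes w_i; X^SO = 36, W^SO = 36 + 1.6·36 = 93.6.
Deadweight loss = 35.2.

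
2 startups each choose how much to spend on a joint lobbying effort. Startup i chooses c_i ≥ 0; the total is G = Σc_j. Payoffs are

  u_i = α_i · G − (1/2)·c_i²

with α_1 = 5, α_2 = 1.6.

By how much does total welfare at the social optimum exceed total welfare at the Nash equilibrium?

Startup i's FOC: ∂u_i/∂c_i = α_i − c_i = 0, so c_i* = α_i.
NE contributions = (5, 1.6); G = 6.6.
W^NE = (Σα)·G − ½Σα_i² = 6.6² − ½·27.56 = 29.78.
Planner sets c_i = Σα_j = 6.6 for every i, so G^SO = 2·6.6 = 13.2.
W^SO = (Σα)·G^SO − ½·2·(Σα)² = (2/2)·6.6² = 43.56.
Deadweight loss = W^SO − W^NE = 13.78.

13.78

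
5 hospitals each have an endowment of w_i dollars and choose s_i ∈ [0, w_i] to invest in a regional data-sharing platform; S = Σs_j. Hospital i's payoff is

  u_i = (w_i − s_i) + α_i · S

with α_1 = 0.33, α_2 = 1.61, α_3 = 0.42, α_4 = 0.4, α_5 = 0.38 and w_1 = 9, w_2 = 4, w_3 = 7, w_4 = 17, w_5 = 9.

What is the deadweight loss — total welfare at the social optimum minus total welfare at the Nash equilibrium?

∂u_i/∂s_i = α_i − 1, so hospital i contributes w_i if α_i > 1, else 0.
α_i > 1 for i ∈ {2}; NE contributions (0, 4, 0, 0, 0), S = 4.
W^NE = Σw_i − S^NE + (Σα_i)·S^NE = 46 + 2.14·4 = 54.56.
Planner: ∂(Σu_j)/∂s_i = Σα_j − 1 = 2.14 > 0, so everyone contributes w_i; S^SO = 46, W^SO = 46 + 2.14·46 = 144.44.
Deadweight loss = 89.88.

89.88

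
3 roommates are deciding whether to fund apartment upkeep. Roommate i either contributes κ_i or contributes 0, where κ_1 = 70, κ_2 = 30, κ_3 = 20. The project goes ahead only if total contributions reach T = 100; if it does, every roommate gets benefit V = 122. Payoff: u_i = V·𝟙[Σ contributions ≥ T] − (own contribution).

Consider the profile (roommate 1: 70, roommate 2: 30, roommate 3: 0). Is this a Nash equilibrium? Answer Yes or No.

Total = 100 ≥ 100: provided.
Roommate 1 (pledges 70, payoff 52): dropping to 0 → total 30, payoff 0. No gain.
Roommate 2 (pledges 30, payoff 92): dropping to 0 → total 70, payoff 0. No gain.
Roommate 3 (pledges 0, payoff 122): pledging 20 → total 120, payoff 102. No gain.

Yes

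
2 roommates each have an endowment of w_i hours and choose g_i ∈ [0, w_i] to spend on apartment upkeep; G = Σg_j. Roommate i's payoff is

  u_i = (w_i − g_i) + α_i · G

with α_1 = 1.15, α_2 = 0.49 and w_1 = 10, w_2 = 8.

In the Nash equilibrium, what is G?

∂u_i/∂g_i = α_i − 1, so roommate i contributes w_i if α_i > 1, else 0.
α_i > 1 for i ∈ {1}; NE contributions (10, 0), G = 10.

10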